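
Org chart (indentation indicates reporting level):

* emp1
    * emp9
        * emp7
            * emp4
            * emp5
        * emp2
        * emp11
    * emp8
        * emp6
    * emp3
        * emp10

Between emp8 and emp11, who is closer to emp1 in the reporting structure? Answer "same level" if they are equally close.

emp8 is 1 level below emp1; emp11 is 2. emp8 is higher.

emp8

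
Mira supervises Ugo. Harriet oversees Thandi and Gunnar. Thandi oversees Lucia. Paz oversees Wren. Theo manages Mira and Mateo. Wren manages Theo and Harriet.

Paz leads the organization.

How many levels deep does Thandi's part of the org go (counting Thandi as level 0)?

The longest chain under Thandi runs Thandi → Lucia, which is 1 level below Thandi.

1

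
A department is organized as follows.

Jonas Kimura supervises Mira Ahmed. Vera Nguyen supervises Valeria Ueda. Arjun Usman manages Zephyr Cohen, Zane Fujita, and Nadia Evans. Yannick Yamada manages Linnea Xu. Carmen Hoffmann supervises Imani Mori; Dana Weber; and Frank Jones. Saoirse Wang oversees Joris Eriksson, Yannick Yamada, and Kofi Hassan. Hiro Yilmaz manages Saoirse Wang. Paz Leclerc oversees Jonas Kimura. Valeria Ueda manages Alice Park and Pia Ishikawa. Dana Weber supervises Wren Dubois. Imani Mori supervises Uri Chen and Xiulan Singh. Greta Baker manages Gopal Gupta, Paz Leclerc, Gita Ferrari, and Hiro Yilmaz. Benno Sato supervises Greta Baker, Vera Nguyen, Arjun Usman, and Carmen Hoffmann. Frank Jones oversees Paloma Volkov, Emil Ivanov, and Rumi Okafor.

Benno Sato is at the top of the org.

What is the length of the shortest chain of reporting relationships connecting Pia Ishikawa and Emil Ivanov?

6

Pia Ishikawa is 3 levels below Benno Sato, and Emil Ivanov is 3 levels below Benno Sato (their lowest common manager). The shortest path runs up from Pia Ishikawa to Benno Sato and back down to Emil Ivanov: 3 + 3 = 6 links.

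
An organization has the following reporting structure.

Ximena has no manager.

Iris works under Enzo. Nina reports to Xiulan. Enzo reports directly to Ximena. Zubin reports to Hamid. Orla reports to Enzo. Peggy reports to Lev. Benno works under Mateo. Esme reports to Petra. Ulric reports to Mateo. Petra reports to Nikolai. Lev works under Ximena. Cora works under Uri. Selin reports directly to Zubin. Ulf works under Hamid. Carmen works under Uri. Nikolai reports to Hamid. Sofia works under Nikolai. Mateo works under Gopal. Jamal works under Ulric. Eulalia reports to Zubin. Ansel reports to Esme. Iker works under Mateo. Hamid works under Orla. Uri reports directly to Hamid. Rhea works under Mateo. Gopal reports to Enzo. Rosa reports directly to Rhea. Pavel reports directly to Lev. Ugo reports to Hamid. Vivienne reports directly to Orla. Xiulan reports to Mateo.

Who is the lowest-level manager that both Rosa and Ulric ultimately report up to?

Mateo

Rosa's chain of managers is Rhea, Mateo, Gopal, Enzo, Ximena. Ulric's chain of managers is Mateo, Gopal, Enzo, Ximena. The first manager that appears in both chains is Mateo.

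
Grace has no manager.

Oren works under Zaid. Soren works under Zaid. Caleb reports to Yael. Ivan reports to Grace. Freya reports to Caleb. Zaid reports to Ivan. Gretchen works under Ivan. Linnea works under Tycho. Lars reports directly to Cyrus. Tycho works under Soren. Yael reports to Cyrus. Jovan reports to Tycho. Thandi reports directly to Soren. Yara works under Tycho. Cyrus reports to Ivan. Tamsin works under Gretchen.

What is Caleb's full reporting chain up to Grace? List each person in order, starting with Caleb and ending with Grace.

Caleb reports to Yael. Yael reports to Cyrus. Cyrus reports to Ivan. Ivan reports to Grace. Grace is at the top.

Caleb -> Yael -> Cyrus -> Ivan -> Grace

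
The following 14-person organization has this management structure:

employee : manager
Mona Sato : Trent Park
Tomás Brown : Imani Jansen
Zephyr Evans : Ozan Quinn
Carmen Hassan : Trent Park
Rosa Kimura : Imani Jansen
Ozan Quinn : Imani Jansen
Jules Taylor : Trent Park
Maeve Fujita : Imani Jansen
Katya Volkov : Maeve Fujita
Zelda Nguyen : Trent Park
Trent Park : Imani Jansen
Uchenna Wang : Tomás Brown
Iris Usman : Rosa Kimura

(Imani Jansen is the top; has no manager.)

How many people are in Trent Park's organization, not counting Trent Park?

Trent Park directly manages Mona Sato, Zelda Nguyen, Jules Taylor, Carmen Hassan. Mona Sato has no reports. Zelda Nguyen has no reports. Jules Taylor has no reports. Carmen Hassan has no reports. So Trent Park's organization is 4 direct reports plus everyone under them: 1 + 1 + 1 + 1 = 4.

4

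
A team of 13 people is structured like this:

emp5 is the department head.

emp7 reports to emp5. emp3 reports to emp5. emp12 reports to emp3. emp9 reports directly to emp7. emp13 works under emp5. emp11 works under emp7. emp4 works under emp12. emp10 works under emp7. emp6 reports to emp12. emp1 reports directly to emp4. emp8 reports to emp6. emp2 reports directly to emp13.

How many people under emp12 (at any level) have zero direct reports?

2

The people in emp12's organization with no one reporting to them are emp8, emp1. That is 2.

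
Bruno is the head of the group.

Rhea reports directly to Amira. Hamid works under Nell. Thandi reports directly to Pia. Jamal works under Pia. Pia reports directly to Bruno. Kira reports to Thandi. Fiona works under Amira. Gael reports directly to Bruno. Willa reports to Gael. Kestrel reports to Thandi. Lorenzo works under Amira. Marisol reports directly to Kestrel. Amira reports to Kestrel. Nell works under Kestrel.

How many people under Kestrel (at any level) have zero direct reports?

The people in Kestrel's organization with no one reporting to them are Marisol, Fiona, Lorenzo, Rhea, Hamid. That is 5.

5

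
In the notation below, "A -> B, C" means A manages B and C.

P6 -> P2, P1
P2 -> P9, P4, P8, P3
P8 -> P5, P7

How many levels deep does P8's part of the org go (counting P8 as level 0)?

The longest chain under P8 runs P8 → P7, which is 1 level below P8.

1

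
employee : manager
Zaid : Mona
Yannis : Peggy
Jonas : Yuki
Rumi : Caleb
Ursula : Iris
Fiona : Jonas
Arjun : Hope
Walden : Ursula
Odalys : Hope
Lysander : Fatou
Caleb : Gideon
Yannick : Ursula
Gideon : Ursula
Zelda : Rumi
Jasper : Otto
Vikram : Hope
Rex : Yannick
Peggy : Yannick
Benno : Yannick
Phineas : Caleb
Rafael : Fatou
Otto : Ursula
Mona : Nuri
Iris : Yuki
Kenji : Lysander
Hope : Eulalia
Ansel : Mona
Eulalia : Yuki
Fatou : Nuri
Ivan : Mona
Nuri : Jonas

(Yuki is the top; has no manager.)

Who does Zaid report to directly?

Zaid reports directly to Mona.

Mona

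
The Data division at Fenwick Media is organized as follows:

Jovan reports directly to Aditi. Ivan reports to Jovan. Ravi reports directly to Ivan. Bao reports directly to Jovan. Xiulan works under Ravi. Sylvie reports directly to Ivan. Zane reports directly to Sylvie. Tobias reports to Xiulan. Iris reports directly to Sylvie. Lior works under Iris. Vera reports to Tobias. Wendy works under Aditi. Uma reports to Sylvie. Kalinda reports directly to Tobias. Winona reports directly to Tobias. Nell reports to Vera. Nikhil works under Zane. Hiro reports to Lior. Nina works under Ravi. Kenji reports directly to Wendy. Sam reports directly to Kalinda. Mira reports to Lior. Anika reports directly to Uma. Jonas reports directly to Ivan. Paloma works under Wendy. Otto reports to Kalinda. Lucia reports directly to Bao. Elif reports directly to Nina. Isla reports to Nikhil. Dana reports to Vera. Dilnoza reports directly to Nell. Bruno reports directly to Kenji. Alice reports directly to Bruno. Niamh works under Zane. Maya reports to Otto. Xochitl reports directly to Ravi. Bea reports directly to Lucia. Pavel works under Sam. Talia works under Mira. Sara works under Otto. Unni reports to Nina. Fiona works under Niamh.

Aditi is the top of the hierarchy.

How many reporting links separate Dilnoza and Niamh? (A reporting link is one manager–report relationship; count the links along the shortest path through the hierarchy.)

9

Dilnoza is 6 levels below Ivan, and Niamh is 3 levels below Ivan (their lowest common manager). The shortest path runs up from Dilnoza to Ivan and back down to Niamh: 6 + 3 = 9 links.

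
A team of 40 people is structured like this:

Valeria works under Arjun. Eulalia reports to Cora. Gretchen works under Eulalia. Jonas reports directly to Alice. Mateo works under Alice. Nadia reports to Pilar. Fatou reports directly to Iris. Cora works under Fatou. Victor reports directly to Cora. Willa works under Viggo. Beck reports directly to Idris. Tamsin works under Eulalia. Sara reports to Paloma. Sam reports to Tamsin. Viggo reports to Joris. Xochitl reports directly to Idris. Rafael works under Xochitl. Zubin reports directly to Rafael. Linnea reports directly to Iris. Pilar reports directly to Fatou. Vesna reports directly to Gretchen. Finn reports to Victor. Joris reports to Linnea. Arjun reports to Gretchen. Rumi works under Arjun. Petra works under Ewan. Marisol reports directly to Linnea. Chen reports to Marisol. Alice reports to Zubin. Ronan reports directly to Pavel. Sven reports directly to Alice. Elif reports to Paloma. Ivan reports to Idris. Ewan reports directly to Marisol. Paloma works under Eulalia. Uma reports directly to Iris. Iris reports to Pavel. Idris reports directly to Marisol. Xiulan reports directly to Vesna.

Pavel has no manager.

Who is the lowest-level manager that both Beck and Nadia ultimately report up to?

Beck's chain of managers is Idris, Marisol, Linnea, Iris, Pavel. Nadia's chain of managers is Pilar, Fatou, Iris, Pavel. The first manager that appears in both chains is Iris.

Iris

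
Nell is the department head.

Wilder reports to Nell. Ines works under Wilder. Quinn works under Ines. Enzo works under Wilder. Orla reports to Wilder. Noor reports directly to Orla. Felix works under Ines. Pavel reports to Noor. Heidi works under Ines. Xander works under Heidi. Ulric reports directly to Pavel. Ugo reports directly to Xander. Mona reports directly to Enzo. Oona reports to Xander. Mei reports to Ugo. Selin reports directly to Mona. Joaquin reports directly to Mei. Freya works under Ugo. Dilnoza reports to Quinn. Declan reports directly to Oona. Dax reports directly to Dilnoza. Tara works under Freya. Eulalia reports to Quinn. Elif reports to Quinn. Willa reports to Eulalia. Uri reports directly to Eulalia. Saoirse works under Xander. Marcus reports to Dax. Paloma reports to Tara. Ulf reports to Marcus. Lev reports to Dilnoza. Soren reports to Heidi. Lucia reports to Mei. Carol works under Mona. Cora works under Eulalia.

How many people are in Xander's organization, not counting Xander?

Xander directly manages Ugo, Oona, Saoirse. Under Ugo: Freya, Tara, Paloma, Mei, Lucia, Joaquin (6). Under Oona: Declan (1). Saoirse has no reports. So Xander's organization is 3 direct reports plus everyone under them: 7 + 2 + 1 = 10.

10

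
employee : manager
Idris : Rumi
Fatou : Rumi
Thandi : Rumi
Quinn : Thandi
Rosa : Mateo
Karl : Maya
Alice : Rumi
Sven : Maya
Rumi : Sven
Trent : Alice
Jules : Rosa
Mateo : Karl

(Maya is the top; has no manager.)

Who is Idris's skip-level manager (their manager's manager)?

Idris reports to Rumi, and Rumi reports to Sven. So Idris's skip-level manager is Sven.

Sven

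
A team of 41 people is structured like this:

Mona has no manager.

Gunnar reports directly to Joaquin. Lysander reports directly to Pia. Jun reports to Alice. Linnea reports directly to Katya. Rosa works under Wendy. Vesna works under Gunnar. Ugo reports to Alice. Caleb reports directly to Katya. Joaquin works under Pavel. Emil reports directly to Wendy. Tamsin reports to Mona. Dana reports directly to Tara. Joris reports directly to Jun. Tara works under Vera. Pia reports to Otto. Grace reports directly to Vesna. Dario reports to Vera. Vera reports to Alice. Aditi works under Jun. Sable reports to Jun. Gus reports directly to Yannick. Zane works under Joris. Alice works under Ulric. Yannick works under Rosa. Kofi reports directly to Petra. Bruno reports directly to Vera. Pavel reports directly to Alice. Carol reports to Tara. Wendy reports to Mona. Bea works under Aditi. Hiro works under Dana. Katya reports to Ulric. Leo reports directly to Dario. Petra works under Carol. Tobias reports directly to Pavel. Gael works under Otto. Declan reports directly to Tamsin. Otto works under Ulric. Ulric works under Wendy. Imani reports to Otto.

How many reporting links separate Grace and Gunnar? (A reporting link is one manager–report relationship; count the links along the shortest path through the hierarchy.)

2

Grace is in Gunnar's organization: the chain from Grace up to Gunnar is Grace → Vesna → Gunnar, which is 2 links.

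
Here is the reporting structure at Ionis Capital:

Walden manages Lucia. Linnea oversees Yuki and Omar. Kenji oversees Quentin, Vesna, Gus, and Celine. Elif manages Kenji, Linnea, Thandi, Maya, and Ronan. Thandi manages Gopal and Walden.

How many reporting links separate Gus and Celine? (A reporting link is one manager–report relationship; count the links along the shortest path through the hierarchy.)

2

Gus is 1 level below Kenji, and Celine is 1 level below Kenji (their lowest common manager). The shortest path runs up from Gus to Kenji and back down to Celine: 1 + 1 = 2 links.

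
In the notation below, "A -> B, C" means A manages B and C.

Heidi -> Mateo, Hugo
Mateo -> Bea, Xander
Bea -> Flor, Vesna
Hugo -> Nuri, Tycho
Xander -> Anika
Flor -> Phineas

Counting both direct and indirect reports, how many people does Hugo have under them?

Hugo directly manages Nuri, Tycho. Nuri has no reports. Tycho has no reports. So Hugo's organization is 2 direct reports plus everyone under them: 1 + 1 = 2.

2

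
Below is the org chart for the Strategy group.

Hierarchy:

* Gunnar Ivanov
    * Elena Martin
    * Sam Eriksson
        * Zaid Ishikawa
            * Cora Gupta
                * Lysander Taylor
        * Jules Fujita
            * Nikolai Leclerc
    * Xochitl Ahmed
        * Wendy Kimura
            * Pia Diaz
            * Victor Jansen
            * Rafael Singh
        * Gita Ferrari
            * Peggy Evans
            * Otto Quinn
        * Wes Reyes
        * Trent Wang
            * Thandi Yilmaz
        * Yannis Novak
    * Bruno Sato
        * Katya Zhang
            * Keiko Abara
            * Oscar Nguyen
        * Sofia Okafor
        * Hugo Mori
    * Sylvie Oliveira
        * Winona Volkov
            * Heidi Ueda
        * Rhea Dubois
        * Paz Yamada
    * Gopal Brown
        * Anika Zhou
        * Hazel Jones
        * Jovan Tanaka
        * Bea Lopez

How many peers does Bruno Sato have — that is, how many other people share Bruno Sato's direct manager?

Bruno Sato reports to Gunnar Ivanov. Gunnar Ivanov's other direct reports are Elena Martin, Sam Eriksson, Xochitl Ahmed, Sylvie Oliveira, Gopal Brown — 5 peers.

5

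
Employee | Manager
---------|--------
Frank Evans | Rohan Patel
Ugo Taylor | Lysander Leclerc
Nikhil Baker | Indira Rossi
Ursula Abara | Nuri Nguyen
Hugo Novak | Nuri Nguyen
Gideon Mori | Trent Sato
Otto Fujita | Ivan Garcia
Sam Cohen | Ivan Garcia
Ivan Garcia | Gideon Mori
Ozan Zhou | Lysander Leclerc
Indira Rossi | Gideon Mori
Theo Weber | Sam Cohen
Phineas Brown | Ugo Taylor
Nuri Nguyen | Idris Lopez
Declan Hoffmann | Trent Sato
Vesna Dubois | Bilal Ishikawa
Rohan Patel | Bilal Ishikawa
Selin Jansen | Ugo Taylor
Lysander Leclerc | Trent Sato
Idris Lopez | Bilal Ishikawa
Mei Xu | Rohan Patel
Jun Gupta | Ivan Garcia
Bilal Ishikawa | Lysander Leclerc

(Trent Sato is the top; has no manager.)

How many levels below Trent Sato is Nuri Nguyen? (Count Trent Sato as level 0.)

Chain from Nuri Nguyen up to Trent Sato: Nuri Nguyen → Idris Lopez → Bilal Ishikawa → Lysander Leclerc → Trent Sato. That is 4 steps up, so Nuri Nguyen is 4 levels below Trent Sato.

4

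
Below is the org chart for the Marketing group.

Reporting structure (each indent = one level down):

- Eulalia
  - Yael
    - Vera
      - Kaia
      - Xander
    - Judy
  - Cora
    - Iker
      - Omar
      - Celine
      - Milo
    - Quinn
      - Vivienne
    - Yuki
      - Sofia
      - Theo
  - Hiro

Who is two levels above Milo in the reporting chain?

Cora

Milo reports to Iker, and Iker reports to Cora. So Milo's skip-level manager is Cora.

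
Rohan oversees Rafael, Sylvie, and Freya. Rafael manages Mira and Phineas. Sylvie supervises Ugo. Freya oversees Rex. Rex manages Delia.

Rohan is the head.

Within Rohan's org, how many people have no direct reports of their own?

The people in Rohan's organization with no one reporting to them are Delia, Ugo, Phineas, Mira. That is 4.

4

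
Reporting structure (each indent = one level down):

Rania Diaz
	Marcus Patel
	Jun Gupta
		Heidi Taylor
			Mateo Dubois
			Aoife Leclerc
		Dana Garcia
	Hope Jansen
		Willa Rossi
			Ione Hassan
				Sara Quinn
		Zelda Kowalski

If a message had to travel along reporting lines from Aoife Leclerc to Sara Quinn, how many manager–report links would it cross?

7

Aoife Leclerc is 3 levels below Rania Diaz, and Sara Quinn is 4 levels below Rania Diaz (their lowest common manager). The shortest path runs up from Aoife Leclerc to Rania Diaz and back down to Sara Quinn: 3 + 4 = 7 links.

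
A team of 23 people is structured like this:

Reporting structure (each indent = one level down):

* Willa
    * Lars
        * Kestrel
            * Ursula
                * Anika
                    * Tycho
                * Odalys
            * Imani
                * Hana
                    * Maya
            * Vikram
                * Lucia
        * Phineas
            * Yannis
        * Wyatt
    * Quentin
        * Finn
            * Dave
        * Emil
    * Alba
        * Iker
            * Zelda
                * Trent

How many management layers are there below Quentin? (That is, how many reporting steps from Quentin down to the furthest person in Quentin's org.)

The longest chain under Quentin runs Quentin → Finn → Dave, which is 2 levels below Quentin.

2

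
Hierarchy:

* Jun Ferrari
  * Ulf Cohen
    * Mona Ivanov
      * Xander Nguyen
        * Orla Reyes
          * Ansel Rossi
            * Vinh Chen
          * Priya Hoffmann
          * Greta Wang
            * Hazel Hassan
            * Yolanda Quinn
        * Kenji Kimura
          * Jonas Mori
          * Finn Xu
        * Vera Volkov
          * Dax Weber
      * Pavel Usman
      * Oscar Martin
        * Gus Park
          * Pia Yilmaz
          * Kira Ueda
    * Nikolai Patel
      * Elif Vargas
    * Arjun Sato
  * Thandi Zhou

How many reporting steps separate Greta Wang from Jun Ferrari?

Chain from Greta Wang up to Jun Ferrari: Greta Wang → Orla Reyes → Xander Nguyen → Mona Ivanov → Ulf Cohen → Jun Ferrari. That is 5 steps up, so Greta Wang is 5 levels below Jun Ferrari.

5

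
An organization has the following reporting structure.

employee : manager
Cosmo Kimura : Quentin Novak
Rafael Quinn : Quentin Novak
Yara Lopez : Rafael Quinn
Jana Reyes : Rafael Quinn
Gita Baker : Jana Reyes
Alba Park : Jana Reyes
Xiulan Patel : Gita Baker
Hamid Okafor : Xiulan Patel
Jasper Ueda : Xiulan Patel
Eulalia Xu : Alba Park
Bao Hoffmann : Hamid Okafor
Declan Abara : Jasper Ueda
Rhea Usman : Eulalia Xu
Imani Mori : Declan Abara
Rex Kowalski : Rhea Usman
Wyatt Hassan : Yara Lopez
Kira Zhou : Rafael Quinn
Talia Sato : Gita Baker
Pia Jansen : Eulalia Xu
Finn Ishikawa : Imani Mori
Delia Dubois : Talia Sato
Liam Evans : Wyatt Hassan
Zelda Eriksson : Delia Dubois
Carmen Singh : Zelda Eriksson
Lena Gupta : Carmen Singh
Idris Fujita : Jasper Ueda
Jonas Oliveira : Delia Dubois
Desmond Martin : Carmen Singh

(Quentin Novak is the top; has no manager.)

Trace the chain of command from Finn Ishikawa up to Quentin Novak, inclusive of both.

Finn Ishikawa reports to Imani Mori. Imani Mori reports to Declan Abara. Declan Abara reports to Jasper Ueda. Jasper Ueda reports to Xiulan Patel. Xiulan Patel reports to Gita Baker. Gita Baker reports to Jana Reyes. Jana Reyes reports to Rafael Quinn. Rafael Quinn reports to Quentin Novak. Quentin Novak is at the top.

Finn Ishikawa -> Imani Mori -> Declan Abara -> Jasper Ueda -> Xiulan Patel -> Gita Baker -> Jana Reyes -> Rafael Quinn -> Quentin Novak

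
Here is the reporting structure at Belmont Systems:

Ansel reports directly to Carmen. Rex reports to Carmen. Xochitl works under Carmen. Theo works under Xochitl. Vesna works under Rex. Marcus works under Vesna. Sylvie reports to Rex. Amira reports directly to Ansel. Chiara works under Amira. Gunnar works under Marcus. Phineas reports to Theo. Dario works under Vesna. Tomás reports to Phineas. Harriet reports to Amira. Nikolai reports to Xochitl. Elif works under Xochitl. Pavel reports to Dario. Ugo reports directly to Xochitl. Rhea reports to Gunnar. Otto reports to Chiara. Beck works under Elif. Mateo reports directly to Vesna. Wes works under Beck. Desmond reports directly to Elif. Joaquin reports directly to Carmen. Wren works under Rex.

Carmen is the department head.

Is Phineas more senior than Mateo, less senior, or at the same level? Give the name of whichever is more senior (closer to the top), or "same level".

Both Phineas and Mateo are 3 levels below Carmen.

same level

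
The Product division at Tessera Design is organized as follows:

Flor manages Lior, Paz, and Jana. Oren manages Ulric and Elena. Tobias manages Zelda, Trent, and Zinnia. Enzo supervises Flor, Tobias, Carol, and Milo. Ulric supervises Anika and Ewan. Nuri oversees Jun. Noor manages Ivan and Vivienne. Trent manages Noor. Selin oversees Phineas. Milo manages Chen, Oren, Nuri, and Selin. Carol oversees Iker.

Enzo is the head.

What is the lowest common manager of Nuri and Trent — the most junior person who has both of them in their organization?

Enzo

Nuri's chain of managers is Milo, Enzo. Trent's chain of managers is Tobias, Enzo. The first manager that appears in both chains is Enzo.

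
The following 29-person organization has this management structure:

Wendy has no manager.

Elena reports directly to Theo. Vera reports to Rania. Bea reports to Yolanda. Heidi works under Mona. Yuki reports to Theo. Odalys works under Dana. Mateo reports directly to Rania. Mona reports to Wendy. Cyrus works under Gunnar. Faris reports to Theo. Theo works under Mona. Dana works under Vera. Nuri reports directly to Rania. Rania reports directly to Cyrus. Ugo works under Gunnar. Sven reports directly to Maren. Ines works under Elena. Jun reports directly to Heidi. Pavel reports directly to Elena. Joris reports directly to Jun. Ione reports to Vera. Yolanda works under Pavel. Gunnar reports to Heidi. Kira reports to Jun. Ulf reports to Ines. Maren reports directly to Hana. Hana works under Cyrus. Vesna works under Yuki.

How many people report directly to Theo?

3

Theo directly manages Yuki, Faris, Elena. That is 3 direct reports.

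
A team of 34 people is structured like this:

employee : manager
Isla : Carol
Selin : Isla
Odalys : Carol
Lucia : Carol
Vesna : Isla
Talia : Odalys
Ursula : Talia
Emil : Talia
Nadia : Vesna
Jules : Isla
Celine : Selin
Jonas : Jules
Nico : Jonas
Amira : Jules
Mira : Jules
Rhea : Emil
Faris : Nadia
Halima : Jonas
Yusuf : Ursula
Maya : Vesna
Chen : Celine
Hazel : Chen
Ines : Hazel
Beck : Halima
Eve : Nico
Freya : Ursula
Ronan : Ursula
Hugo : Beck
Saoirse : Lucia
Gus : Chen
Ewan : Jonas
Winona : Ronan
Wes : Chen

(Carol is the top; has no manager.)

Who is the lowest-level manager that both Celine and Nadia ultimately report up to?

Celine's chain of managers is Selin, Isla, Carol. Nadia's chain of managers is Vesna, Isla, Carol. The first manager that appears in both chains is Isla.

Isla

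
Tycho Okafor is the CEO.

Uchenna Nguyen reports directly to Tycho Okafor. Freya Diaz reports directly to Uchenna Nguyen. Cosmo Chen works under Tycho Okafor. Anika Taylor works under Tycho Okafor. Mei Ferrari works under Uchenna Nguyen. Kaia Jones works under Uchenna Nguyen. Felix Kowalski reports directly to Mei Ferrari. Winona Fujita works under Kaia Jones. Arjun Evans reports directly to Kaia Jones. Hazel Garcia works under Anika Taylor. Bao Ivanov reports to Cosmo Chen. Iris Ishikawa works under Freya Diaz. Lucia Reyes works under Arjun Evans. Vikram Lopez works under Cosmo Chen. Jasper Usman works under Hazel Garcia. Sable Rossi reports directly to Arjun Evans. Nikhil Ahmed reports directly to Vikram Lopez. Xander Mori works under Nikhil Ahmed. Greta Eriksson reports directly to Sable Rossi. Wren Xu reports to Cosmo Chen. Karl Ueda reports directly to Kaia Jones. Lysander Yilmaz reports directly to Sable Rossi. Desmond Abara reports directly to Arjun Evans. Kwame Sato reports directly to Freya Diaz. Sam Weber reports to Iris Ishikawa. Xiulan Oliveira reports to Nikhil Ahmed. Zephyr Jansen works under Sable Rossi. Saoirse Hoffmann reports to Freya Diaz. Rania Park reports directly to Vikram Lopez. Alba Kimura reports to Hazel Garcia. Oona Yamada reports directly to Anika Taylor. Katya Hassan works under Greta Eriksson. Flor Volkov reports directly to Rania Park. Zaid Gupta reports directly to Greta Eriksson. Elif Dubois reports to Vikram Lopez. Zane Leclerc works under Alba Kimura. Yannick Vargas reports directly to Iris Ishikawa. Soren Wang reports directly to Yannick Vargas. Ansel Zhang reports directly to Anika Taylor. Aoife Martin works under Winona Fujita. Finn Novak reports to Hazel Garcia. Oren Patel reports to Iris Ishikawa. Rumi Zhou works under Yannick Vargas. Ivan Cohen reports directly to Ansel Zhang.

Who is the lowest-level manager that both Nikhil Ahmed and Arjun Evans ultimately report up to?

Nikhil Ahmed's chain of managers is Vikram Lopez, Cosmo Chen, Tycho Okafor. Arjun Evans's chain of managers is Kaia Jones, Uchenna Nguyen, Tycho Okafor. The first manager that appears in both chains is Tycho Okafor.

Tycho Okafor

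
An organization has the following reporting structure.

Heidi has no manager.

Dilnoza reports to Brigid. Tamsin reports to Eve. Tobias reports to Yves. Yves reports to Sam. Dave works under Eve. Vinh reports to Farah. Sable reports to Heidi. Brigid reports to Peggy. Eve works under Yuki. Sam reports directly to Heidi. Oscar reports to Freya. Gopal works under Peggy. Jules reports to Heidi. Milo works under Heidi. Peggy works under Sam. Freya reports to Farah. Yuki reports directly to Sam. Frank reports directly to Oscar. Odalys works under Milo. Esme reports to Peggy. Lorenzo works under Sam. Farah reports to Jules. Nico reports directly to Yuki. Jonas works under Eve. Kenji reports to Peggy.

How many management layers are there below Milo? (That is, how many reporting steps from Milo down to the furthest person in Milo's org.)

1

The longest chain under Milo runs Milo → Odalys, which is 1 level below Milo.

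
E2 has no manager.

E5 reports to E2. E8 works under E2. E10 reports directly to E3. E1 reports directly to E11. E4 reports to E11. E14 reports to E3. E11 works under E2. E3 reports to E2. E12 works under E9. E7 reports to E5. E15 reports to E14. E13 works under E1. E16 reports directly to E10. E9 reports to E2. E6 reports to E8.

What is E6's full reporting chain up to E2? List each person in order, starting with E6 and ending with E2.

E6 -> E8 -> E2

E6 reports to E8. E8 reports to E2. E2 is at the top.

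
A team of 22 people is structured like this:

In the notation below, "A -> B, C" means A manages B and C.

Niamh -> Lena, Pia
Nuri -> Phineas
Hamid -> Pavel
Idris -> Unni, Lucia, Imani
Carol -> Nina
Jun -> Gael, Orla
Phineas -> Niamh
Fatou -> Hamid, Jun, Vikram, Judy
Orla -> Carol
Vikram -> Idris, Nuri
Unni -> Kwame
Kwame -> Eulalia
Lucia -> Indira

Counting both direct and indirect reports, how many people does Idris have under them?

Idris directly manages Unni, Lucia, Imani. Under Unni: Kwame, Eulalia (2). Under Lucia: Indira (1). Imani has no reports. So Idris's organization is 3 direct reports plus everyone under them: 3 + 2 + 1 = 6.

6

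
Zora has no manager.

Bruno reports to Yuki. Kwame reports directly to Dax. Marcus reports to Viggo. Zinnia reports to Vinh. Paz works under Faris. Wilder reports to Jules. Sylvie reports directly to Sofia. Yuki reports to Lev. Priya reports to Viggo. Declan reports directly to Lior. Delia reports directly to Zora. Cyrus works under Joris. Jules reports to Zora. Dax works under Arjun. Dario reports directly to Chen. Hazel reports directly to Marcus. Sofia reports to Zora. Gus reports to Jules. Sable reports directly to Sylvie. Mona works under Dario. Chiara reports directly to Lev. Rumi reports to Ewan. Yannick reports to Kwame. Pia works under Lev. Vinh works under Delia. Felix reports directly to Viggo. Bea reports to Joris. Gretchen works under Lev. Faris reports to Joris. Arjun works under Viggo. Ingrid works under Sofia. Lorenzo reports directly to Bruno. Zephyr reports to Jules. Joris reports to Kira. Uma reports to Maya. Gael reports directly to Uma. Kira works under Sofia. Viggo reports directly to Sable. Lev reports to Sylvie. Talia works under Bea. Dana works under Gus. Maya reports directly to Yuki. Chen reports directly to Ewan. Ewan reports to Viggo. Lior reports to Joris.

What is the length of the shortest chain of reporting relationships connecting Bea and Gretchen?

Bea is 3 levels below Sofia, and Gretchen is 3 levels below Sofia (their lowest common manager). The shortest path runs up from Bea to Sofia and back down to Gretchen: 3 + 3 = 6 links.

6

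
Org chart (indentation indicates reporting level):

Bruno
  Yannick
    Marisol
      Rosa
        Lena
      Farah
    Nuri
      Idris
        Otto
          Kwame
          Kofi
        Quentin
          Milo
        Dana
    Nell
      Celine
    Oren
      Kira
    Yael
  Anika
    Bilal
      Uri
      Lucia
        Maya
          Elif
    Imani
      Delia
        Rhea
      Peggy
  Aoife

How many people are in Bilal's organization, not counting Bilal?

4

Bilal directly manages Uri, Lucia. Uri has no reports. Under Lucia: Maya, Elif (2). So Bilal's organization is 2 direct reports plus everyone under them: 1 + 3 = 4.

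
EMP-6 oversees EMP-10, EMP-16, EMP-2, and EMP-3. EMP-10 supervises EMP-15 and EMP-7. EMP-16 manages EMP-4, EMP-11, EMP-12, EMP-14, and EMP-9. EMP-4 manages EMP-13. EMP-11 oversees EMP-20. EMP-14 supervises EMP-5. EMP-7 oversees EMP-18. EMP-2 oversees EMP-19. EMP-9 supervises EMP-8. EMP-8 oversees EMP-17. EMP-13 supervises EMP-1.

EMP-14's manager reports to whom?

EMP-6

EMP-14 reports to EMP-16, and EMP-16 reports to EMP-6. So EMP-14's skip-level manager is EMP-6.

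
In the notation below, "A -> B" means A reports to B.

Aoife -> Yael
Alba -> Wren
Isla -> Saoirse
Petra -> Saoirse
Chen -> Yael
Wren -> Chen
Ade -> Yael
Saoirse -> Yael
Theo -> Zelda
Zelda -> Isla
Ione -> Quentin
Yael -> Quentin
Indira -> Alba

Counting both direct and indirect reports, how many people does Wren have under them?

Wren directly manages Alba. Under Alba: Indira (1). That's 2 in total.

2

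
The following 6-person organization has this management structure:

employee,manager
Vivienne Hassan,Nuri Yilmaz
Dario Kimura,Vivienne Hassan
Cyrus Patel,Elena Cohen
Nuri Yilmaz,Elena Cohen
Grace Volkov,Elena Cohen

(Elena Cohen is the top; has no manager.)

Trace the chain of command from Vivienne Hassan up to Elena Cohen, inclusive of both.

Vivienne Hassan reports to Nuri Yilmaz. Nuri Yilmaz reports to Elena Cohen. Elena Cohen is at the top.

Vivienne Hassan -> Nuri Yilmaz -> Elena Cohen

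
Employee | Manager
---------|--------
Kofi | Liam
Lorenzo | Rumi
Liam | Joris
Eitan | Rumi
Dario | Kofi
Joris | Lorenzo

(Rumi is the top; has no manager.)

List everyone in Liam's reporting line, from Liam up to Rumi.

Liam reports to Joris. Joris reports to Lorenzo. Lorenzo reports to Rumi. Rumi is at the top.

Liam -> Joris -> Lorenzo -> Rumi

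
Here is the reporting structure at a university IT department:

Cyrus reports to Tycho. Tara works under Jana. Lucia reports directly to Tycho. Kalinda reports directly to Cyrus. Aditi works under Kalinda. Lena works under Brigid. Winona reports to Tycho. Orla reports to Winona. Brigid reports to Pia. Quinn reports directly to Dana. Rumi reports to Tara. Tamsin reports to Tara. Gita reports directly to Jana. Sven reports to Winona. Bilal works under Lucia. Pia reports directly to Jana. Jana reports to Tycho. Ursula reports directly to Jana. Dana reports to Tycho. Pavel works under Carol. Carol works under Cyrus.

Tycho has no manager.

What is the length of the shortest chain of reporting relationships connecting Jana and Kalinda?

3

Jana is 1 level below Tycho, and Kalinda is 2 levels below Tycho (their lowest common manager). The shortest path runs up from Jana to Tycho and back down to Kalinda: 1 + 2 = 3 links.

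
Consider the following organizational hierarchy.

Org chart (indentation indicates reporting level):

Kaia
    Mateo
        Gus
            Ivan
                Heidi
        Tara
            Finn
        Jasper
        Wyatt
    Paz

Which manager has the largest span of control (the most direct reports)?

Direct-report counts: Kaia has 2; Mateo has 4; Tara has 1; Gus has 1; Ivan has 1. The largest is 4, held by Mateo.

Mateo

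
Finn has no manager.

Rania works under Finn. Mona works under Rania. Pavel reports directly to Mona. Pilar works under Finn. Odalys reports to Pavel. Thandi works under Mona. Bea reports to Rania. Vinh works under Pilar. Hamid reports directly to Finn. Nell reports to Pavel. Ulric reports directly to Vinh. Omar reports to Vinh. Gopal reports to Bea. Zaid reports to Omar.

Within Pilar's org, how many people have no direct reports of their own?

The people in Pilar's organization with no one reporting to them are Zaid, Ulric. That is 2.

2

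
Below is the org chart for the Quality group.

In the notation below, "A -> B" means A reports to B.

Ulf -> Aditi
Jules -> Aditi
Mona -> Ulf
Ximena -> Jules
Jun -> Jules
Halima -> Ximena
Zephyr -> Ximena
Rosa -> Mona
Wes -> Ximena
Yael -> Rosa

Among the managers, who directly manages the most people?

Ximena

Direct-report counts: Aditi has 2; Jules has 2; Ximena has 3; Ulf has 1; Mona has 1; Rosa has 1. The largest is 3, held by Ximena.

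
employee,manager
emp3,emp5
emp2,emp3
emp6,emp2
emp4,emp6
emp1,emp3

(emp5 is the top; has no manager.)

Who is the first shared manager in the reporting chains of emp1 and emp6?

emp1's chain of managers is emp3, emp5. emp6's chain of managers is emp2, emp3, emp5. The first manager that appears in both chains is emp3.

emp3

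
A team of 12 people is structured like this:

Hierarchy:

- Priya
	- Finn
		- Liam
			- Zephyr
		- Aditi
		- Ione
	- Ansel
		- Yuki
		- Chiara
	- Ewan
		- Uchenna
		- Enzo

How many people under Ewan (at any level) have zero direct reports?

The people in Ewan's organization with no one reporting to them are Enzo, Uchenna. That is 2.

2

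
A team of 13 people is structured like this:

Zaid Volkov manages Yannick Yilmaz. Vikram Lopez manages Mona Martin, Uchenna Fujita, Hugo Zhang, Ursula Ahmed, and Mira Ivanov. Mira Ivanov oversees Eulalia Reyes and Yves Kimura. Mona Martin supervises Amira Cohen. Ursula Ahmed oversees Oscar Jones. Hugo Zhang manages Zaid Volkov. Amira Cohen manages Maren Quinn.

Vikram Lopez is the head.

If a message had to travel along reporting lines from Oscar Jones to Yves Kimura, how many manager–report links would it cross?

4

Oscar Jones is 2 levels below Vikram Lopez, and Yves Kimura is 2 levels below Vikram Lopez (their lowest common manager). The shortest path runs up from Oscar Jones to Vikram Lopez and back down to Yves Kimura: 2 + 2 = 4 links.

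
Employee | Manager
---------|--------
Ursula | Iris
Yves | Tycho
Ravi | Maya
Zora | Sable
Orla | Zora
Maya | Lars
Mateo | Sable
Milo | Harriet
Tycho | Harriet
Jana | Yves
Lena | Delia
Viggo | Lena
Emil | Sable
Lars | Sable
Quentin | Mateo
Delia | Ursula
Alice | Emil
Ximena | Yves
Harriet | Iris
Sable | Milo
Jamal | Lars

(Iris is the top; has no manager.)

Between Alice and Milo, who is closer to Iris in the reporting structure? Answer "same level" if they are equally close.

Milo

Alice is 5 levels below Iris; Milo is 2. Milo is higher.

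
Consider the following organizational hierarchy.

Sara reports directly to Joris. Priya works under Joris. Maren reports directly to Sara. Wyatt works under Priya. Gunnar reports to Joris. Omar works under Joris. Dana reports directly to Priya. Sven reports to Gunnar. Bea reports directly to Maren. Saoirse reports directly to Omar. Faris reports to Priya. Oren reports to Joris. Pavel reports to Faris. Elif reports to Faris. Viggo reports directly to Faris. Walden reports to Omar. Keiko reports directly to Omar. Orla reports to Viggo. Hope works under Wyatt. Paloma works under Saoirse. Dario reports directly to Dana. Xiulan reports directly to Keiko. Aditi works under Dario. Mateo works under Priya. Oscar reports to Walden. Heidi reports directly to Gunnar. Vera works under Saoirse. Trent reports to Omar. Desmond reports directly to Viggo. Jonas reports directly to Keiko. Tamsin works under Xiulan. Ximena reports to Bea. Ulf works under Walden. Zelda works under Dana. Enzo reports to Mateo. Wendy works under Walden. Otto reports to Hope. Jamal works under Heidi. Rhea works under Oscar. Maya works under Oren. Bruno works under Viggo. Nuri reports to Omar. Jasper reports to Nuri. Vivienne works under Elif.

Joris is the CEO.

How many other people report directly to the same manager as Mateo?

3

Mateo reports to Priya. Priya's other direct reports are Wyatt, Dana, Faris — 3 peers.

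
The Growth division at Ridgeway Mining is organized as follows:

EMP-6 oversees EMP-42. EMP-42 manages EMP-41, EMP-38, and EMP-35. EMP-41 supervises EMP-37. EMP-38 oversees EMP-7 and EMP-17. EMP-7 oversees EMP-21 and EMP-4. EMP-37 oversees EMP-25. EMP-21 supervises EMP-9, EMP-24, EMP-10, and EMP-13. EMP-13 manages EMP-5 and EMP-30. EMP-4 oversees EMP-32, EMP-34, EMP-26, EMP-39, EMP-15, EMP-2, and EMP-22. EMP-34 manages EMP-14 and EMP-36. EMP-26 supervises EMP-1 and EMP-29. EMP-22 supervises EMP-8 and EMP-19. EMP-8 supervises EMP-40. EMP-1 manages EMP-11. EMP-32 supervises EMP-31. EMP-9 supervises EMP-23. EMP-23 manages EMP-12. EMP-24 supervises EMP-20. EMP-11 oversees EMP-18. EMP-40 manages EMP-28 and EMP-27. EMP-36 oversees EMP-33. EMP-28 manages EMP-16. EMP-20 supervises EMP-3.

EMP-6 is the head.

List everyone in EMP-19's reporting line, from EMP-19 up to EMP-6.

EMP-19 -> EMP-22 -> EMP-4 -> EMP-7 -> EMP-38 -> EMP-42 -> EMP-6

EMP-19 reports to EMP-22. EMP-22 reports to EMP-4. EMP-4 reports to EMP-7. EMP-7 reports to EMP-38. EMP-38 reports to EMP-42. EMP-42 reports to EMP-6. EMP-6 is at the top.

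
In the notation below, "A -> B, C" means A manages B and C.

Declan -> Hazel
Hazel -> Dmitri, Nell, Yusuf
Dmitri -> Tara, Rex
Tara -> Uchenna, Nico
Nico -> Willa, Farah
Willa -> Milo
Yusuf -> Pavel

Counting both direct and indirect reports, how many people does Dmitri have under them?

7

Dmitri directly manages Tara, Rex. Under Tara: Nico, Farah, Willa, Milo, Uchenna (5). Rex has no reports. So Dmitri's organization is 2 direct reports plus everyone under them: 6 + 1 = 7.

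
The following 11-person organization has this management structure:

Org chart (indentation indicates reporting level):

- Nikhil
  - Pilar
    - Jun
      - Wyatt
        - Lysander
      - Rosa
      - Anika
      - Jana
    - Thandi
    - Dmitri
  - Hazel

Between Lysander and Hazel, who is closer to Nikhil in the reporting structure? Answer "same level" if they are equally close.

Lysander is 4 levels below Nikhil; Hazel is 1. Hazel is higher.

Hazel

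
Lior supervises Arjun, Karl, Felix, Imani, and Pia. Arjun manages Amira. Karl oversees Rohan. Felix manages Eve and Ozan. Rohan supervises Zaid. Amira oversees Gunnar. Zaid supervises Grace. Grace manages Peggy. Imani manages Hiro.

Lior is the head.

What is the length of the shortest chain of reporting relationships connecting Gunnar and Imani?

4

Gunnar is 3 levels below Lior, and Imani is 1 level below Lior (their lowest common manager). The shortest path runs up from Gunnar to Lior and back down to Imani: 3 + 1 = 4 links.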